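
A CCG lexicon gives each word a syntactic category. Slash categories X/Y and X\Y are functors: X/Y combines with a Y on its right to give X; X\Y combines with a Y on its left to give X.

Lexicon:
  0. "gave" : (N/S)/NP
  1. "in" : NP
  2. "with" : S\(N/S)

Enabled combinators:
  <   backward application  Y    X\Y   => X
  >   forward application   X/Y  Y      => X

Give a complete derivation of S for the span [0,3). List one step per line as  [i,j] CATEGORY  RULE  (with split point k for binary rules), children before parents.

[0,3] S   <
  [0,2] N/S   >
    [0,1] "gave" : (N/S)/NP
    [1,2] "in" : NP
  [2,3] "with" : S\(N/S)

[0,1] (N/S)/NP  lex  "gave"
[1,2] NP  lex  "in"
[0,2] N/S  >  k=1
[2,3] S\(N/S)  lex  "with"
[0,3] S  <  k=2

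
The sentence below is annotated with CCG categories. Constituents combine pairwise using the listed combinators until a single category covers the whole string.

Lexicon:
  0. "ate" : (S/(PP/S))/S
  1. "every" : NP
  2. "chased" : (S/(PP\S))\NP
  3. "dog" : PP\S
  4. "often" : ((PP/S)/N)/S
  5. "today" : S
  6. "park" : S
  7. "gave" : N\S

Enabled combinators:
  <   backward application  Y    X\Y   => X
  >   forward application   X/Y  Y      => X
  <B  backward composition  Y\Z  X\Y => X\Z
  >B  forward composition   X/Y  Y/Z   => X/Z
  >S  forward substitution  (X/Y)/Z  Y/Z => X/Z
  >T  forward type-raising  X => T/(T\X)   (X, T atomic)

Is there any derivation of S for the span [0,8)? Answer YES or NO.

[0,8] S   >
  [0,4] S/(PP/S)   >
    [0,1] "ate" : (S/(PP/S))/S
    [1,4] S   >
      [1,3] S/(PP\S)   <
        [1,2] "every" : NP
        [2,3] "chased" : (S/(PP\S))\NP
      [3,4] "dog" : PP\S
  [4,8] PP/S   >
    [4,6] (PP/S)/N   >
      [4,5] "often" : ((PP/S)/N)/S
      [5,6] "today" : S
    [6,8] N   >
      [6,7] N/(N\S)   >T
        [6,7] "park" : S
      [7,8] "gave" : N\S

YES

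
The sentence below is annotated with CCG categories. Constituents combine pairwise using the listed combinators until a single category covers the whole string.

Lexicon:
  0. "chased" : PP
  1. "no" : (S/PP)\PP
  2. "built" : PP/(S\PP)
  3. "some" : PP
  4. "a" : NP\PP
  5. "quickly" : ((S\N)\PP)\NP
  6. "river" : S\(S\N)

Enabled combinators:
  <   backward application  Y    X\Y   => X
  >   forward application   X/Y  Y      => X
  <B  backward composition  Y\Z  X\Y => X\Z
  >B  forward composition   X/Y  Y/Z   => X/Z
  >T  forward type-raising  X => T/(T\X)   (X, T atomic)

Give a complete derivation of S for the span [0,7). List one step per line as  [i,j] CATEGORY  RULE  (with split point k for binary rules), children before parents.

[0,1] PP  lex  "chased"
[1,2] (S/PP)\PP  lex  "no"
[0,2] S/PP  <  k=1
[2,3] PP/(S\PP)  lex  "built"
[3,4] PP  lex  "some"
[3,4] NP/(NP\PP)  >T
[4,5] NP\PP  lex  "a"
[3,5] NP  >  k=4
[5,6] ((S\N)\PP)\NP  lex  "quickly"
[3,6] (S\N)\PP  <  k=5
[6,7] S\(S\N)  lex  "river"
[3,7] S\PP  <B  k=6
[2,7] PP  >  k=3
[0,7] S  >  k=2

[0,7] S   >
  [0,2] S/PP   <
    [0,1] "chased" : PP
    [1,2] "no" : (S/PP)\PP
  [2,7] PP   >
    [2,3] "built" : PP/(S\PP)
    [3,7] S\PP   <B
      [3,6] (S\N)\PP   <
        [3,5] NP   >
          [3,4] NP/(NP\PP)   >T
            [3,4] "some" : PP
          [4,5] "a" : NP\PP
        [5,6] "quickly" : ((S\N)\PP)\NP
      [6,7] "river" : S\(S\N)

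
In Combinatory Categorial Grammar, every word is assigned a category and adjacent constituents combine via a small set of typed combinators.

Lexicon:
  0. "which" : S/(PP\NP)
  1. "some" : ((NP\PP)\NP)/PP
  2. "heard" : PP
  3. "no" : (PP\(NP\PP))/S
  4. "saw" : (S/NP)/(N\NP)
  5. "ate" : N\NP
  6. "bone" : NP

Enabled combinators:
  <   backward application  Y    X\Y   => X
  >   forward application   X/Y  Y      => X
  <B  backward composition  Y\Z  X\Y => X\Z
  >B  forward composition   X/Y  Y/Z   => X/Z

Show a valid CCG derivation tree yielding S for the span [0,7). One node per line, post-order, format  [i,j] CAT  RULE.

[0,1] S/(PP\NP)  lex  "which"
[1,2] ((NP\PP)\NP)/PP  lex  "some"
[2,3] PP  lex  "heard"
[1,3] (NP\PP)\NP  >  k=2
[3,4] (PP\(NP\PP))/S  lex  "no"
[4,5] (S/NP)/(N\NP)  lex  "saw"
[5,6] N\NP  lex  "ate"
[4,6] S/NP  >  k=5
[6,7] NP  lex  "bone"
[4,7] S  >  k=6
[3,7] PP\(NP\PP)  >  k=4
[1,7] PP\NP  <B  k=3
[0,7] S  >  k=1

[0,7] S   >
  [0,1] "which" : S/(PP\NP)
  [1,7] PP\NP   <B
    [1,3] (NP\PP)\NP   >
      [1,2] "some" : ((NP\PP)\NP)/PP
      [2,3] "heard" : PP
    [3,7] PP\(NP\PP)   >
      [3,4] "no" : (PP\(NP\PP))/S
      [4,7] S   >
        [4,6] S/NP   >
          [4,5] "saw" : (S/NP)/(N\NP)
          [5,6] "ate" : N\NP
        [6,7] "bone" : NP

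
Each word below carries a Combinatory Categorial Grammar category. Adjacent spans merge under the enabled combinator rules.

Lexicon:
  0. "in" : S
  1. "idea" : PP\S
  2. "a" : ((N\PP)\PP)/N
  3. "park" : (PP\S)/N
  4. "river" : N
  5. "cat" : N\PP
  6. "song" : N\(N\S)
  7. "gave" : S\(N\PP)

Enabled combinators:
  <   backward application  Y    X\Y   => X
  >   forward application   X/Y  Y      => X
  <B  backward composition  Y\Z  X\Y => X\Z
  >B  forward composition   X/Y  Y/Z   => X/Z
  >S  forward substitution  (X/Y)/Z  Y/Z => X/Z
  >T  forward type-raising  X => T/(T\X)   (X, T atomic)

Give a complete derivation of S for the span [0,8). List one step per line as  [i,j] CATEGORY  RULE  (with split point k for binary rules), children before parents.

[0,8] S   <
  [0,7] N\PP   <
    [0,2] PP   >
      [0,1] PP/(PP\S)   >T
        [0,1] "in" : S
      [1,2] "idea" : PP\S
    [2,7] (N\PP)\PP   >
      [2,3] "a" : ((N\PP)\PP)/N
      [3,7] N   <
        [3,6] N\S   <B
          [3,5] PP\S   >
            [3,4] "park" : (PP\S)/N
            [4,5] "river" : N
          [5,6] "cat" : N\PP
        [6,7] "song" : N\(N\S)
  [7,8] "gave" : S\(N\PP)

[0,1] S  lex  "in"
[0,1] PP/(PP\S)  >T
[1,2] PP\S  lex  "idea"
[0,2] PP  >  k=1
[2,3] ((N\PP)\PP)/N  lex  "a"
[3,4] (PP\S)/N  lex  "park"
[4,5] N  lex  "river"
[3,5] PP\S  >  k=4
[5,6] N\PP  lex  "cat"
[3,6] N\S  <B  k=5
[6,7] N\(N\S)  lex  "song"
[3,7] N  <  k=6
[2,7] (N\PP)\PP  >  k=3
[0,7] N\PP  <  k=2
[7,8] S\(N\PP)  lex  "gave"
[0,8] S  <  k=7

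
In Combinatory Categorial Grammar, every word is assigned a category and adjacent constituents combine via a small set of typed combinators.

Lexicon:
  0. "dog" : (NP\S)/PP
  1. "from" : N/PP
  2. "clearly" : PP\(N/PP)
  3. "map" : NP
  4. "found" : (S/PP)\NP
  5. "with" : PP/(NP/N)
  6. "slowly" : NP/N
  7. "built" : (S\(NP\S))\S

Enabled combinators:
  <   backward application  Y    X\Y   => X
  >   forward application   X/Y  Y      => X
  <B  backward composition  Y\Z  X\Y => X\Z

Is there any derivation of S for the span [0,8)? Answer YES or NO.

YES

[0,8] S   <
  [0,3] NP\S   >
    [0,1] "dog" : (NP\S)/PP
    [1,3] PP   <
      [1,2] "from" : N/PP
      [2,3] "clearly" : PP\(N/PP)
  [3,8] S\(NP\S)   <
    [3,7] S   >
      [3,5] S/PP   <
        [3,4] "map" : NP
        [4,5] "found" : (S/PP)\NP
      [5,7] PP   >
        [5,6] "with" : PP/(NP/N)
        [6,7] "slowly" : NP/N
    [7,8] "built" : (S\(NP\S))\S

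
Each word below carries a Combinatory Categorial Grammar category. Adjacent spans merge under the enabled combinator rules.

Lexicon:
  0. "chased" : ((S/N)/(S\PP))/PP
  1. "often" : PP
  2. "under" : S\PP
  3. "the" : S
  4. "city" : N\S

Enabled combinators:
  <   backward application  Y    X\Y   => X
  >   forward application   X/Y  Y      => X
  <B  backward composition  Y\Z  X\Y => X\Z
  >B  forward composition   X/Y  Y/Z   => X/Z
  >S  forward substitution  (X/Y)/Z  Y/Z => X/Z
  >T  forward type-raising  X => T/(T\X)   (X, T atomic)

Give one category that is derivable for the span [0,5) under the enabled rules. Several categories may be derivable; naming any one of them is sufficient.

[0,5] S   >
  [0,3] S/N   >
    [0,2] (S/N)/(S\PP)   >
      [0,1] "chased" : ((S/N)/(S\PP))/PP
      [1,2] "often" : PP
    [2,3] "under" : S\PP
  [3,5] N   >
    [3,4] N/(N\S)   >T
      [3,4] "the" : S
    [4,5] "city" : N\S

S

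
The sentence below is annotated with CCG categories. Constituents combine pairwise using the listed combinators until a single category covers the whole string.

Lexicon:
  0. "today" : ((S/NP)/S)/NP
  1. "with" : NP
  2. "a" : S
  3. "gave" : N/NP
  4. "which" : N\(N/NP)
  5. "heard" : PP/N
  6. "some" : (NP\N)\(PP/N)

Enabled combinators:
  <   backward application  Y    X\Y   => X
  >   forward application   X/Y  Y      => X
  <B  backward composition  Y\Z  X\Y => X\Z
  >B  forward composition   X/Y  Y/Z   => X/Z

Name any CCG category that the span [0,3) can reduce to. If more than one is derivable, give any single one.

S/NP

[0,7] S   >
  [0,3] S/NP   >
    [0,2] (S/NP)/S   >
      [0,1] "today" : ((S/NP)/S)/NP
      [1,2] "with" : NP
    [2,3] "a" : S
  [3,7] NP   <
    [3,5] N   <
      [3,4] "gave" : N/NP
      [4,5] "which" : N\(N/NP)
    [5,7] NP\N   <
      [5,6] "heard" : PP/N
      [6,7] "some" : (NP\N)\(PP/N)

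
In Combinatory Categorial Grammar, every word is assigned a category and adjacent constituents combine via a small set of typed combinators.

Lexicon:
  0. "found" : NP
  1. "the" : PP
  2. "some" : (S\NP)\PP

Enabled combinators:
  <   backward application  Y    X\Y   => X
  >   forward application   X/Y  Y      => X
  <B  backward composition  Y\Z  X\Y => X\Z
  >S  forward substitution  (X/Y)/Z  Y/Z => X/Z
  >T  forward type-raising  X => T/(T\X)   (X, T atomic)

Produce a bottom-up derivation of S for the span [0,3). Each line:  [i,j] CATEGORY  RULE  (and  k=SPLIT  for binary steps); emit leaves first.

[0,1] NP  lex  "found"
[1,2] PP  lex  "the"
[2,3] (S\NP)\PP  lex  "some"
[1,3] S\NP  <  k=2
[0,3] S  <  k=1

[0,3] S   <
  [0,1] "found" : NP
  [1,3] S\NP   <
    [1,2] "the" : PP
    [2,3] "some" : (S\NP)\PP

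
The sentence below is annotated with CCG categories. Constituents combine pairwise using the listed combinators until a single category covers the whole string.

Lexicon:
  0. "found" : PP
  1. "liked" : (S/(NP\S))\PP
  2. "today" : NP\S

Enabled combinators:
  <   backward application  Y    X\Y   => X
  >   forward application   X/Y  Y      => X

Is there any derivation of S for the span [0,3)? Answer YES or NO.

YES

[0,3] S   >
  [0,2] S/(NP\S)   <
    [0,1] "found" : PP
    [1,2] "liked" : (S/(NP\S))\PP
  [2,3] "today" : NP\S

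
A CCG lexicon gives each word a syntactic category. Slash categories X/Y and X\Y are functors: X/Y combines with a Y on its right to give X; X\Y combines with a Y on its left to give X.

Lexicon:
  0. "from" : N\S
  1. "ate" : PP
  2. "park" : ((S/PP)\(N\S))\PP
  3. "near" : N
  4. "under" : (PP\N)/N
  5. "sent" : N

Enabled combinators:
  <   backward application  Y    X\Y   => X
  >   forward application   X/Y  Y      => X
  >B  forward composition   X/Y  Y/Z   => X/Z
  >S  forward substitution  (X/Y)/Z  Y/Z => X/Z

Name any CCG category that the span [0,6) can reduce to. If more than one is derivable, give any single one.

S

[0,6] S   >
  [0,3] S/PP   <
    [0,1] "from" : N\S
    [1,3] (S/PP)\(N\S)   <
      [1,2] "ate" : PP
      [2,3] "park" : ((S/PP)\(N\S))\PP
  [3,6] PP   <
    [3,4] "near" : N
    [4,6] PP\N   >
      [4,5] "under" : (PP\N)/N
      [5,6] "sent" : N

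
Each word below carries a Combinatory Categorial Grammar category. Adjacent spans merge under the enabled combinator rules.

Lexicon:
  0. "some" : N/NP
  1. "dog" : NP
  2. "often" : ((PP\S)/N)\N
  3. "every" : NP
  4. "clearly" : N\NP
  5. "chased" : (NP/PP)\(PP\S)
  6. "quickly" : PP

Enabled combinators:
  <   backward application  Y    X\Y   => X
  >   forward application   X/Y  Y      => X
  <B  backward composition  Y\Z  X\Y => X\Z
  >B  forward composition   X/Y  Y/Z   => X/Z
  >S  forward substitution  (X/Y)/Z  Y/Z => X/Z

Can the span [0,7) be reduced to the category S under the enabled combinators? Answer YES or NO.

NO

N/NP NP ((PP\S)/N)\N NP N\NP (NP/PP)\(PP\S) PP
CKY chart[0,7] = {NP}; S ∉ chart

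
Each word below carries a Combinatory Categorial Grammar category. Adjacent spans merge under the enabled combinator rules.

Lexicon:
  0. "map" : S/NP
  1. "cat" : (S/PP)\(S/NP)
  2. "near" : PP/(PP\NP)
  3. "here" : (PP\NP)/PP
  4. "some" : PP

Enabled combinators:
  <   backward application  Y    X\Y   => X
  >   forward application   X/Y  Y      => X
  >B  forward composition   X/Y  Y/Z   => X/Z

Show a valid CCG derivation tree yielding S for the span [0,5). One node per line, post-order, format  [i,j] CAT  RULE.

[0,1] S/NP  lex  "map"
[1,2] (S/PP)\(S/NP)  lex  "cat"
[0,2] S/PP  <  k=1
[2,3] PP/(PP\NP)  lex  "near"
[3,4] (PP\NP)/PP  lex  "here"
[4,5] PP  lex  "some"
[3,5] PP\NP  >  k=4
[2,5] PP  >  k=3
[0,5] S  >  k=2

[0,5] S   >
  [0,2] S/PP   <
    [0,1] "map" : S/NP
    [1,2] "cat" : (S/PP)\(S/NP)
  [2,5] PP   >
    [2,3] "near" : PP/(PP\NP)
    [3,5] PP\NP   >
      [3,4] "here" : (PP\NP)/PP
      [4,5] "some" : PP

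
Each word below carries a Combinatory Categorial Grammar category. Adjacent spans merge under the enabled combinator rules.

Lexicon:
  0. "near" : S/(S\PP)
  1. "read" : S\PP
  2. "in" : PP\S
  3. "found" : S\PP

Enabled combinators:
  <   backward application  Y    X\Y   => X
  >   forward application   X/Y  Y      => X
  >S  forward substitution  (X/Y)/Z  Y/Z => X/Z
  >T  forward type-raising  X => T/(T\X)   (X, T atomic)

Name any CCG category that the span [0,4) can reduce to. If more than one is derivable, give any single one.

S

[0,4] S   <
  [0,3] PP   <
    [0,2] S   >
      [0,1] "near" : S/(S\PP)
      [1,2] "read" : S\PP
    [2,3] "in" : PP\S
  [3,4] "found" : S\PP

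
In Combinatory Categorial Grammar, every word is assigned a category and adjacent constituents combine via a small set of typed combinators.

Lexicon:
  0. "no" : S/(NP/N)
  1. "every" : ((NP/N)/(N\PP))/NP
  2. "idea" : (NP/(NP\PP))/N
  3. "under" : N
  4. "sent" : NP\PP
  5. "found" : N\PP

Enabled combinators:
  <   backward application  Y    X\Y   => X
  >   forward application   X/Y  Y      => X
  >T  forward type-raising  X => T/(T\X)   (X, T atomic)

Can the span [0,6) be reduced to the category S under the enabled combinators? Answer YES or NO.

YES

[0,6] S   >
  [0,1] "no" : S/(NP/N)
  [1,6] NP/N   >
    [1,5] (NP/N)/(N\PP)   >
      [1,2] "every" : ((NP/N)/(N\PP))/NP
      [2,5] NP   >
        [2,4] NP/(NP\PP)   >
          [2,3] "idea" : (NP/(NP\PP))/N
          [3,4] "under" : N
        [4,5] "sent" : NP\PP
    [5,6] "found" : N\PP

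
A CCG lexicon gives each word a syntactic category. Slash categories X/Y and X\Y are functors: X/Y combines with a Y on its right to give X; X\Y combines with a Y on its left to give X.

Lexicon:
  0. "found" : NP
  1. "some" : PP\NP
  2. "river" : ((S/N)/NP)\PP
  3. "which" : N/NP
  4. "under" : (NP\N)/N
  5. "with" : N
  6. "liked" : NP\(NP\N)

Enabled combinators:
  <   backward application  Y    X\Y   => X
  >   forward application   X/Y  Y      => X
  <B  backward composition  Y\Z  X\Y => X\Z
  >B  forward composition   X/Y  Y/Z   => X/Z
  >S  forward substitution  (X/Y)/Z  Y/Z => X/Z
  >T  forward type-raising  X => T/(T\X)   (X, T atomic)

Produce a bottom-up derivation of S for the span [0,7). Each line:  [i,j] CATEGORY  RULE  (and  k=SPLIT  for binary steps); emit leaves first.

[0,1] NP  lex  "found"
[1,2] PP\NP  lex  "some"
[0,2] PP  <  k=1
[2,3] ((S/N)/NP)\PP  lex  "river"
[0,3] (S/N)/NP  <  k=2
[3,4] N/NP  lex  "which"
[0,4] S/NP  >S  k=3
[4,5] (NP\N)/N  lex  "under"
[5,6] N  lex  "with"
[4,6] NP\N  >  k=5
[6,7] NP\(NP\N)  lex  "liked"
[4,7] NP  <  k=6
[0,7] S  >  k=4

[0,7] S   >
  [0,4] S/NP   >S
    [0,3] (S/N)/NP   <
      [0,2] PP   <
        [0,1] "found" : NP
        [1,2] "some" : PP\NP
      [2,3] "river" : ((S/N)/NP)\PP
    [3,4] "which" : N/NP
  [4,7] NP   <
    [4,6] NP\N   >
      [4,5] "under" : (NP\N)/N
      [5,6] "with" : N
    [6,7] "liked" : NP\(NP\N)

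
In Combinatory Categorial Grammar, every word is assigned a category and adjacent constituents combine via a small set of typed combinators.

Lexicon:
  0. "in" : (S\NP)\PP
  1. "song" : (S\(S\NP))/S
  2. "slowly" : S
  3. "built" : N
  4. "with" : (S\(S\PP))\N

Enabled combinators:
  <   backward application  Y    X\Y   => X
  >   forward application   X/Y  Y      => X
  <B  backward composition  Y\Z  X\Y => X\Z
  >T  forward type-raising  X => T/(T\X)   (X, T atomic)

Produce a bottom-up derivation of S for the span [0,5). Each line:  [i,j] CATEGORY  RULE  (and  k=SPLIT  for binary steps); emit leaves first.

[0,5] S   <
  [0,3] S\PP   <B
    [0,1] "in" : (S\NP)\PP
    [1,3] S\(S\NP)   >
      [1,2] "song" : (S\(S\NP))/S
      [2,3] "slowly" : S
  [3,5] S\(S\PP)   <
    [3,4] "built" : N
    [4,5] "with" : (S\(S\PP))\N

[0,1] (S\NP)\PP  lex  "in"
[1,2] (S\(S\NP))/S  lex  "song"
[2,3] S  lex  "slowly"
[1,3] S\(S\NP)  >  k=2
[0,3] S\PP  <B  k=1
[3,4] N  lex  "built"
[4,5] (S\(S\PP))\N  lex  "with"
[3,5] S\(S\PP)  <  k=4
[0,5] S  <  k=3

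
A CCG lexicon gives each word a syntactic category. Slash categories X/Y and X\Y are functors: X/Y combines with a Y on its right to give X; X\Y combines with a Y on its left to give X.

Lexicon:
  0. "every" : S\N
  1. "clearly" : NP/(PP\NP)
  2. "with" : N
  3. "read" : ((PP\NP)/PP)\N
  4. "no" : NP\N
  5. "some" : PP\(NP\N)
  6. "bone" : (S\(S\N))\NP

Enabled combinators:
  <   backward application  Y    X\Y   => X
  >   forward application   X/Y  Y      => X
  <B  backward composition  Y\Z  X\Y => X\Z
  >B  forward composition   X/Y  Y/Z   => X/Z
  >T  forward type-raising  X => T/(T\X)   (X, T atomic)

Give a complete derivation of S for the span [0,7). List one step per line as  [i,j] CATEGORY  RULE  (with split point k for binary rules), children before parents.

[0,1] S\N  lex  "every"
[1,2] NP/(PP\NP)  lex  "clearly"
[2,3] N  lex  "with"
[3,4] ((PP\NP)/PP)\N  lex  "read"
[2,4] (PP\NP)/PP  <  k=3
[1,4] NP/PP  >B  k=2
[4,5] NP\N  lex  "no"
[5,6] PP\(NP\N)  lex  "some"
[4,6] PP  <  k=5
[1,6] NP  >  k=4
[6,7] (S\(S\N))\NP  lex  "bone"
[1,7] S\(S\N)  <  k=6
[0,7] S  <  k=1

[0,7] S   <
  [0,1] "every" : S\N
  [1,7] S\(S\N)   <
    [1,6] NP   >
      [1,4] NP/PP   >B
        [1,2] "clearly" : NP/(PP\NP)
        [2,4] (PP\NP)/PP   <
          [2,3] "with" : N
          [3,4] "read" : ((PP\NP)/PP)\N
      [4,6] PP   <
        [4,5] "no" : NP\N
        [5,6] "some" : PP\(NP\N)
    [6,7] "bone" : (S\(S\N))\NP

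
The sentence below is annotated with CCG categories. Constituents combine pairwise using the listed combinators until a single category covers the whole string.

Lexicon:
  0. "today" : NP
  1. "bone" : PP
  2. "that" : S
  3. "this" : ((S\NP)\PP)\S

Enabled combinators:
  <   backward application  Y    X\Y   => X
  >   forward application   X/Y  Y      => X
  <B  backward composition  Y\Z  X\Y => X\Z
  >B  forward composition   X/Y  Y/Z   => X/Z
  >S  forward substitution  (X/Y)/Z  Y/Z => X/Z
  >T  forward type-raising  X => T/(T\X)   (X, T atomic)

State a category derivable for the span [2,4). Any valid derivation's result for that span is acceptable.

(S\NP)\PP

[0,4] S   >
  [0,1] S/(S\NP)   >T
    [0,1] "today" : NP
  [1,4] S\NP   <
    [1,2] "bone" : PP
    [2,4] (S\NP)\PP   <
      [2,3] "that" : S
      [3,4] "this" : ((S\NP)\PP)\S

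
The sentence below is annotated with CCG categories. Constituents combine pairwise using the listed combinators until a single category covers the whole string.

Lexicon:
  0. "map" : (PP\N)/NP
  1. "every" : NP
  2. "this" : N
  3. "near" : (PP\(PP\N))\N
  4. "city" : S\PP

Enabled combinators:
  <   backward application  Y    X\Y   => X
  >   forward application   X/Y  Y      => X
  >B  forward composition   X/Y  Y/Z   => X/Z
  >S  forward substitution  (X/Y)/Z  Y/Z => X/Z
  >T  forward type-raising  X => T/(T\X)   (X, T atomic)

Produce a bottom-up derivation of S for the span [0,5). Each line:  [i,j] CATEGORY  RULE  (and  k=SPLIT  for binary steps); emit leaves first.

[0,1] (PP\N)/NP  lex  "map"
[1,2] NP  lex  "every"
[0,2] PP\N  >  k=1
[2,3] N  lex  "this"
[3,4] (PP\(PP\N))\N  lex  "near"
[2,4] PP\(PP\N)  <  k=3
[0,4] PP  <  k=2
[4,5] S\PP  lex  "city"
[0,5] S  <  k=4

[0,5] S   <
  [0,4] PP   <
    [0,2] PP\N   >
      [0,1] "map" : (PP\N)/NP
      [1,2] "every" : NP
    [2,4] PP\(PP\N)   <
      [2,3] "this" : N
      [3,4] "near" : (PP\(PP\N))\N
  [4,5] "city" : S\PP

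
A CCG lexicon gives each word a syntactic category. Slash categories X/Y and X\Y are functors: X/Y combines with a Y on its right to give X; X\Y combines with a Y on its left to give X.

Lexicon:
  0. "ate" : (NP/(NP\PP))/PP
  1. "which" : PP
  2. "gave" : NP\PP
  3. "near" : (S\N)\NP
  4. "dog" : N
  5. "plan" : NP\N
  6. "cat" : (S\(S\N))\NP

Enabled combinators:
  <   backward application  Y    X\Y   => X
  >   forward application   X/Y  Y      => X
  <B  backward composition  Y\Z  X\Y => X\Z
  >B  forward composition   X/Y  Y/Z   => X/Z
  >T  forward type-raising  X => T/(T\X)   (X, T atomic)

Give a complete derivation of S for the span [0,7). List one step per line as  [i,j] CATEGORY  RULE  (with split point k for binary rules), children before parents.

[0,1] (NP/(NP\PP))/PP  lex  "ate"
[1,2] PP  lex  "which"
[0,2] NP/(NP\PP)  >  k=1
[2,3] NP\PP  lex  "gave"
[0,3] NP  >  k=2
[3,4] (S\N)\NP  lex  "near"
[4,5] N  lex  "dog"
[5,6] NP\N  lex  "plan"
[4,6] NP  <  k=5
[6,7] (S\(S\N))\NP  lex  "cat"
[4,7] S\(S\N)  <  k=6
[3,7] S\NP  <B  k=4
[0,7] S  <  k=3

[0,7] S   <
  [0,3] NP   >
    [0,2] NP/(NP\PP)   >
      [0,1] "ate" : (NP/(NP\PP))/PP
      [1,2] "which" : PP
    [2,3] "gave" : NP\PP
  [3,7] S\NP   <B
    [3,4] "near" : (S\N)\NP
    [4,7] S\(S\N)   <
      [4,6] NP   <
        [4,5] "dog" : N
        [5,6] "plan" : NP\N
      [6,7] "cat" : (S\(S\N))\NP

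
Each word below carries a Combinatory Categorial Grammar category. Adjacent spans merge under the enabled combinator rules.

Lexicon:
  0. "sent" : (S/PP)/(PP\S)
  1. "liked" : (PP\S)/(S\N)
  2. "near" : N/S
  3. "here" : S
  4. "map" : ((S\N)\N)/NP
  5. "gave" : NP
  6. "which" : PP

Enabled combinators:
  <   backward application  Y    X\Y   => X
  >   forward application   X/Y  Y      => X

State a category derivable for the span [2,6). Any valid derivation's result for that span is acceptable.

[0,7] S   >
  [0,6] S/PP   >
    [0,1] "sent" : (S/PP)/(PP\S)
    [1,6] PP\S   >
      [1,2] "liked" : (PP\S)/(S\N)
      [2,6] S\N   <
        [2,4] N   >
          [2,3] "near" : N/S
          [3,4] "here" : S
        [4,6] (S\N)\N   >
          [4,5] "map" : ((S\N)\N)/NP
          [5,6] "gave" : NP
  [6,7] "which" : PP

S\N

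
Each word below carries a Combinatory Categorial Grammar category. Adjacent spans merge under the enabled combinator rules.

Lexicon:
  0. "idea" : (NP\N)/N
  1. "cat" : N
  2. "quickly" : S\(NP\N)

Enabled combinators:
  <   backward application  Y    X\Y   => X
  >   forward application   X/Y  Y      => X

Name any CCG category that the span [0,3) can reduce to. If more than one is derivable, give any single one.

S

[0,3] S   <
  [0,2] NP\N   >
    [0,1] "idea" : (NP\N)/N
    [1,2] "cat" : N
  [2,3] "quickly" : S\(NP\N)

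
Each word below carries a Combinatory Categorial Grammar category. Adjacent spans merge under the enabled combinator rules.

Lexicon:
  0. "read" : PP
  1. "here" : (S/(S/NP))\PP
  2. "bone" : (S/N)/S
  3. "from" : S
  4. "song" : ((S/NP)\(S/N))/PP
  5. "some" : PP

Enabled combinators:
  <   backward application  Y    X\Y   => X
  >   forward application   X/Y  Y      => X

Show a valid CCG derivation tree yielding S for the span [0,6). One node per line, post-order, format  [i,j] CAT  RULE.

[0,1] PP  lex  "read"
[1,2] (S/(S/NP))\PP  lex  "here"
[0,2] S/(S/NP)  <  k=1
[2,3] (S/N)/S  lex  "bone"
[3,4] S  lex  "from"
[2,4] S/N  >  k=3
[4,5] ((S/NP)\(S/N))/PP  lex  "song"
[5,6] PP  lex  "some"
[4,6] (S/NP)\(S/N)  >  k=5
[2,6] S/NP  <  k=4
[0,6] S  >  k=2

[0,6] S   >
  [0,2] S/(S/NP)   <
    [0,1] "read" : PP
    [1,2] "here" : (S/(S/NP))\PP
  [2,6] S/NP   <
    [2,4] S/N   >
      [2,3] "bone" : (S/N)/S
      [3,4] "from" : S
    [4,6] (S/NP)\(S/N)   >
      [4,5] "song" : ((S/NP)\(S/N))/PP
      [5,6] "some" : PP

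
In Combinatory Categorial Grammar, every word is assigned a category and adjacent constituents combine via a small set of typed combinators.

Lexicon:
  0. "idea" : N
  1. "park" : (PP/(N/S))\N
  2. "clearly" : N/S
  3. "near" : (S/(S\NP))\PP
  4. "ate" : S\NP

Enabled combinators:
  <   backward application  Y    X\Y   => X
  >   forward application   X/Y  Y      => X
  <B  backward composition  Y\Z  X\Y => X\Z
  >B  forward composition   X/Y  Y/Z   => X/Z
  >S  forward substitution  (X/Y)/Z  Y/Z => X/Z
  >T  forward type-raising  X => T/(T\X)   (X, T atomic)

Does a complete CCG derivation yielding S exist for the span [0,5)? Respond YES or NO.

[0,5] S   >
  [0,4] S/(S\NP)   <
    [0,3] PP   >
      [0,2] PP/(N/S)   <
        [0,1] "idea" : N
        [1,2] "park" : (PP/(N/S))\N
      [2,3] "clearly" : N/S
    [3,4] "near" : (S/(S\NP))\PP
  [4,5] "ate" : S\NP

YES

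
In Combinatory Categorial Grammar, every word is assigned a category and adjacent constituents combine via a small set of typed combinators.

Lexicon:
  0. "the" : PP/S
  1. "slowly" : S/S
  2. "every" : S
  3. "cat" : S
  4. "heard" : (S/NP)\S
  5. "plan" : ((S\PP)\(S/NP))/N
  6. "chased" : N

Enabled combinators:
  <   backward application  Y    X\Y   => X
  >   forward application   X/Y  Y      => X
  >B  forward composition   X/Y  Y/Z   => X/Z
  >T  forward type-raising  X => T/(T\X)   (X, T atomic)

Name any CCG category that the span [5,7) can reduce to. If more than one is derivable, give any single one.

[0,7] S   <
  [0,3] PP   >
    [0,2] PP/S   >B
      [0,1] "the" : PP/S
      [1,2] "slowly" : S/S
    [2,3] "every" : S
  [3,7] S\PP   <
    [3,5] S/NP   <
      [3,4] "cat" : S
      [4,5] "heard" : (S/NP)\S
    [5,7] (S\PP)\(S/NP)   >
      [5,6] "plan" : ((S\PP)\(S/NP))/N
      [6,7] "chased" : N

(S\PP)\(S/NP)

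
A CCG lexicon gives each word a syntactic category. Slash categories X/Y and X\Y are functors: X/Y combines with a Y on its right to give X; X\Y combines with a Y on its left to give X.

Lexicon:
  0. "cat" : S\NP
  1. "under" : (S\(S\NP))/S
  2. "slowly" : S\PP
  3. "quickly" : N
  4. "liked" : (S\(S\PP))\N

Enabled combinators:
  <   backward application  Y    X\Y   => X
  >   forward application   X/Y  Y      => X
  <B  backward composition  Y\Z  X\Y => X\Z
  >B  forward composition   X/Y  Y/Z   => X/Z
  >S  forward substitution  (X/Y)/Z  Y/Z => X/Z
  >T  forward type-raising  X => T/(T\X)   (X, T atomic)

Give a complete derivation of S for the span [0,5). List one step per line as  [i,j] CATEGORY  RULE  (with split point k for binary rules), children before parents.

[0,5] S   <
  [0,1] "cat" : S\NP
  [1,5] S\(S\NP)   >
    [1,2] "under" : (S\(S\NP))/S
    [2,5] S   <
      [2,3] "slowly" : S\PP
      [3,5] S\(S\PP)   <
        [3,4] "quickly" : N
        [4,5] "liked" : (S\(S\PP))\N

[0,1] S\NP  lex  "cat"
[1,2] (S\(S\NP))/S  lex  "under"
[2,3] S\PP  lex  "slowly"
[3,4] N  lex  "quickly"
[4,5] (S\(S\PP))\N  lex  "liked"
[3,5] S\(S\PP)  <  k=4
[2,5] S  <  k=3
[1,5] S\(S\NP)  >  k=2
[0,5] S  <  k=1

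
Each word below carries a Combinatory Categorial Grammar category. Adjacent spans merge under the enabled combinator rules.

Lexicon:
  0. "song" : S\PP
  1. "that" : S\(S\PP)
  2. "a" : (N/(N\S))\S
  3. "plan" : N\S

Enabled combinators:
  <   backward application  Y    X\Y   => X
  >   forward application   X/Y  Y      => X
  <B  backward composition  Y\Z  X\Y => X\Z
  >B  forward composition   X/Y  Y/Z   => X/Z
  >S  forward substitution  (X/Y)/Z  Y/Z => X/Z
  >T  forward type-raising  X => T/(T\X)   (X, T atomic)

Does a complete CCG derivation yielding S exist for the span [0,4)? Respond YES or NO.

S\PP S\(S\PP) (N/(N\S))\S N\S
CKY chart[0,4] = {N, N/(N\N), NP/(NP\N), PP/(PP\N), S/(S\N)}; S ∉ chart

NO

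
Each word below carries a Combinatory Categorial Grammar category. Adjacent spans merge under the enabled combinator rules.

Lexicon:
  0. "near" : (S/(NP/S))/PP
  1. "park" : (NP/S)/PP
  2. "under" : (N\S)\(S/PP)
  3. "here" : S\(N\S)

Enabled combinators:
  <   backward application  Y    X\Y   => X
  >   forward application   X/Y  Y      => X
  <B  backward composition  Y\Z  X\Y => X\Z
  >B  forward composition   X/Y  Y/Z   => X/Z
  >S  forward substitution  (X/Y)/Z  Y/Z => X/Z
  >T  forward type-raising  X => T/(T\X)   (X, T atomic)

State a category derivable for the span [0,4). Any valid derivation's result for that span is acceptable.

[0,4] S   <
  [0,3] N\S   <
    [0,2] S/PP   >S
      [0,1] "near" : (S/(NP/S))/PP
      [1,2] "park" : (NP/S)/PP
    [2,3] "under" : (N\S)\(S/PP)
  [3,4] "here" : S\(N\S)

S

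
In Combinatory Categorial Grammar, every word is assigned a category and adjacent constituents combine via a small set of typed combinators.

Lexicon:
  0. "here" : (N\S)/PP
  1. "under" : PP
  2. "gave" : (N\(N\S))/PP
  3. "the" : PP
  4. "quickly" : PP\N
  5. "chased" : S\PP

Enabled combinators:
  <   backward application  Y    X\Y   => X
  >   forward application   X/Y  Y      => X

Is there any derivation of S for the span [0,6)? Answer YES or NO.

[0,6] S   <
  [0,5] PP   <
    [0,4] N   <
      [0,2] N\S   >
        [0,1] "here" : (N\S)/PP
        [1,2] "under" : PP
      [2,4] N\(N\S)   >
        [2,3] "gave" : (N\(N\S))/PP
        [3,4] "the" : PP
    [4,5] "quickly" : PP\N
  [5,6] "chased" : S\PP

YES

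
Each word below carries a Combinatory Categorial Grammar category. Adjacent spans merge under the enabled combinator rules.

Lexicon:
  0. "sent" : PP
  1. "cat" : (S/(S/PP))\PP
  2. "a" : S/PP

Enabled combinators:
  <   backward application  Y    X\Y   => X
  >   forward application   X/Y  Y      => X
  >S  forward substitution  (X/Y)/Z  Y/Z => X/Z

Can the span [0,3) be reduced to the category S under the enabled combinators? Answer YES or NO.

[0,3] S   >
  [0,2] S/(S/PP)   <
    [0,1] "sent" : PP
    [1,2] "cat" : (S/(S/PP))\PP
  [2,3] "a" : S/PP

YES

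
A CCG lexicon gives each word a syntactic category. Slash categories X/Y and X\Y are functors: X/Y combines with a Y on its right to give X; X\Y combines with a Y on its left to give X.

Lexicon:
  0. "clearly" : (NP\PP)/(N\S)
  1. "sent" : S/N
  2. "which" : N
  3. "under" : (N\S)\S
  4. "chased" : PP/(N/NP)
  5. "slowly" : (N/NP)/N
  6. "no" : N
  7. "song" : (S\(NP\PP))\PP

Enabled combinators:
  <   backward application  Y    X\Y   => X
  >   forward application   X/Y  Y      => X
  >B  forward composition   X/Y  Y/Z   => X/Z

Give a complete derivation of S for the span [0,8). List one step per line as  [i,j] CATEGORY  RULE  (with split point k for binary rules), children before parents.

[0,1] (NP\PP)/(N\S)  lex  "clearly"
[1,2] S/N  lex  "sent"
[2,3] N  lex  "which"
[1,3] S  >  k=2
[3,4] (N\S)\S  lex  "under"
[1,4] N\S  <  k=3
[0,4] NP\PP  >  k=1
[4,5] PP/(N/NP)  lex  "chased"
[5,6] (N/NP)/N  lex  "slowly"
[6,7] N  lex  "no"
[5,7] N/NP  >  k=6
[4,7] PP  >  k=5
[7,8] (S\(NP\PP))\PP  lex  "song"
[4,8] S\(NP\PP)  <  k=7
[0,8] S  <  k=4

[0,8] S   <
  [0,4] NP\PP   >
    [0,1] "clearly" : (NP\PP)/(N\S)
    [1,4] N\S   <
      [1,3] S   >
        [1,2] "sent" : S/N
        [2,3] "which" : N
      [3,4] "under" : (N\S)\S
  [4,8] S\(NP\PP)   <
    [4,7] PP   >
      [4,5] "chased" : PP/(N/NP)
      [5,7] N/NP   >
        [5,6] "slowly" : (N/NP)/N
        [6,7] "no" : N
    [7,8] "song" : (S\(NP\PP))\PP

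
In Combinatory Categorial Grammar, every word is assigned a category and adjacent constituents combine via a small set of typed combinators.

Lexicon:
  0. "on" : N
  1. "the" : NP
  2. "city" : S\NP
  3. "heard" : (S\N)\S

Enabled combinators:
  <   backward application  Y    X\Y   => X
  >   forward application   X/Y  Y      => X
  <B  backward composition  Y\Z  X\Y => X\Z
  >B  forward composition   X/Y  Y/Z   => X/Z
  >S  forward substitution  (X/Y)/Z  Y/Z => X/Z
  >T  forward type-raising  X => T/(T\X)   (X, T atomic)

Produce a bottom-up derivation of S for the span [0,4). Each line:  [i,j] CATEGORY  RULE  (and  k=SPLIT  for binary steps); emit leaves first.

[0,4] S   <
  [0,1] "on" : N
  [1,4] S\N   <
    [1,3] S   >
      [1,2] S/(S\NP)   >T
        [1,2] "the" : NP
      [2,3] "city" : S\NP
    [3,4] "heard" : (S\N)\S

[0,1] N  lex  "on"
[1,2] NP  lex  "the"
[1,2] S/(S\NP)  >T
[2,3] S\NP  lex  "city"
[1,3] S  >  k=2
[3,4] (S\N)\S  lex  "heard"
[1,4] S\N  <  k=3
[0,4] S  <  k=1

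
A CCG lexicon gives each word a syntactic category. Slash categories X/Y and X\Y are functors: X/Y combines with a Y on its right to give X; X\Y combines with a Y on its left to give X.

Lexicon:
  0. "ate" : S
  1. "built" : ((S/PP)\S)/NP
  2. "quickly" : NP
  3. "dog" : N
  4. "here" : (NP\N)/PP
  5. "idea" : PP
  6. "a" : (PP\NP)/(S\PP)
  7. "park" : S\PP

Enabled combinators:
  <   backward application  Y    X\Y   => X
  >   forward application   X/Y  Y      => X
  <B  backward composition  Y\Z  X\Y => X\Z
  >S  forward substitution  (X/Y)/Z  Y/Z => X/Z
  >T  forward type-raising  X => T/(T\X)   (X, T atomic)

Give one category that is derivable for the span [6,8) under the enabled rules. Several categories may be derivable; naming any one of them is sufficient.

[0,8] S   >
  [0,3] S/PP   <
    [0,1] "ate" : S
    [1,3] (S/PP)\S   >
      [1,2] "built" : ((S/PP)\S)/NP
      [2,3] "quickly" : NP
  [3,8] PP   >
    [3,4] PP/(PP\N)   >T
      [3,4] "dog" : N
    [4,8] PP\N   <B
      [4,6] NP\N   >
        [4,5] "here" : (NP\N)/PP
        [5,6] "idea" : PP
      [6,8] PP\NP   >
        [6,7] "a" : (PP\NP)/(S\PP)
        [7,8] "park" : S\PP

PP\NP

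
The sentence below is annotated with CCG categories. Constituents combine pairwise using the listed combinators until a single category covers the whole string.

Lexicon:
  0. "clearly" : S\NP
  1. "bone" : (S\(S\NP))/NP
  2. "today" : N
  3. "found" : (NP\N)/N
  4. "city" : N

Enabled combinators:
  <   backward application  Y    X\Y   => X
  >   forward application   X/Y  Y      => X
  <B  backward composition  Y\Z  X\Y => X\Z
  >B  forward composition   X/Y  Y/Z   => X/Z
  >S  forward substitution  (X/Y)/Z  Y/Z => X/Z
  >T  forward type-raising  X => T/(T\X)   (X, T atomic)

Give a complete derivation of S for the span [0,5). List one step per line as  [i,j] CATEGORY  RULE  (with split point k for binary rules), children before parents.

[0,1] S\NP  lex  "clearly"
[1,2] (S\(S\NP))/NP  lex  "bone"
[2,3] N  lex  "today"
[2,3] NP/(NP\N)  >T
[3,4] (NP\N)/N  lex  "found"
[4,5] N  lex  "city"
[3,5] NP\N  >  k=4
[2,5] NP  >  k=3
[1,5] S\(S\NP)  >  k=2
[0,5] S  <  k=1

[0,5] S   <
  [0,1] "clearly" : S\NP
  [1,5] S\(S\NP)   >
    [1,2] "bone" : (S\(S\NP))/NP
    [2,5] NP   >
      [2,3] NP/(NP\N)   >T
        [2,3] "today" : N
      [3,5] NP\N   >
        [3,4] "found" : (NP\N)/N
        [4,5] "city" : N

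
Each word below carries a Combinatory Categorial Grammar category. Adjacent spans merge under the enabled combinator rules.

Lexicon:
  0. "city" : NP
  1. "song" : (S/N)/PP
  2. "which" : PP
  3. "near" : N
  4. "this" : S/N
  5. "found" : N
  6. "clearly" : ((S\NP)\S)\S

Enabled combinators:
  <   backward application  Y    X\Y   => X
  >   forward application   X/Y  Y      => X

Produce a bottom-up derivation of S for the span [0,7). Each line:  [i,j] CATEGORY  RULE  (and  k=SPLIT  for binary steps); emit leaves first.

[0,1] NP  lex  "city"
[1,2] (S/N)/PP  lex  "song"
[2,3] PP  lex  "which"
[1,3] S/N  >  k=2
[3,4] N  lex  "near"
[1,4] S  >  k=3
[4,5] S/N  lex  "this"
[5,6] N  lex  "found"
[4,6] S  >  k=5
[6,7] ((S\NP)\S)\S  lex  "clearly"
[4,7] (S\NP)\S  <  k=6
[1,7] S\NP  <  k=4
[0,7] S  <  k=1

[0,7] S   <
  [0,1] "city" : NP
  [1,7] S\NP   <
    [1,4] S   >
      [1,3] S/N   >
        [1,2] "song" : (S/N)/PP
        [2,3] "which" : PP
      [3,4] "near" : N
    [4,7] (S\NP)\S   <
      [4,6] S   >
        [4,5] "this" : S/N
        [5,6] "found" : N
      [6,7] "clearly" : ((S\NP)\S)\S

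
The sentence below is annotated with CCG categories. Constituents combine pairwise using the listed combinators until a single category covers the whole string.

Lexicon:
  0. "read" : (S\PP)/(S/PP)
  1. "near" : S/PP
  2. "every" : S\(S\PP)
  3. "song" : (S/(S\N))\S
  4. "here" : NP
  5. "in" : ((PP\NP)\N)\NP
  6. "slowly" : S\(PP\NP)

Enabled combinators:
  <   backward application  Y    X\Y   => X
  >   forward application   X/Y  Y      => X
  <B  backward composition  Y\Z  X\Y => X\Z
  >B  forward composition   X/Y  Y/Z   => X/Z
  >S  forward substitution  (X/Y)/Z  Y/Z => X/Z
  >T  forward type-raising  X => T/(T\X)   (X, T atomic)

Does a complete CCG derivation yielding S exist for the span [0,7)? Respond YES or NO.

[0,7] S   >
  [0,4] S/(S\N)   <
    [0,3] S   <
      [0,2] S\PP   >
        [0,1] "read" : (S\PP)/(S/PP)
        [1,2] "near" : S/PP
      [2,3] "every" : S\(S\PP)
    [3,4] "song" : (S/(S\N))\S
  [4,7] S\N   <B
    [4,6] (PP\NP)\N   <
      [4,5] "here" : NP
      [5,6] "in" : ((PP\NP)\N)\NP
    [6,7] "slowly" : S\(PP\NP)

YES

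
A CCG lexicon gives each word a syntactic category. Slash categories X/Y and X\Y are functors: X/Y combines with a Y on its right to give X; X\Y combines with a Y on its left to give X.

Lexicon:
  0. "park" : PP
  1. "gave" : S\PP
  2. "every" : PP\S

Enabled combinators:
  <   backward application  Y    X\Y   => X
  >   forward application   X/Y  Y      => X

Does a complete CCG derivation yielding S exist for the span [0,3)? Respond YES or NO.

PP S\PP PP\S
CKY chart[0,3] = {PP}; S ∉ chart

NO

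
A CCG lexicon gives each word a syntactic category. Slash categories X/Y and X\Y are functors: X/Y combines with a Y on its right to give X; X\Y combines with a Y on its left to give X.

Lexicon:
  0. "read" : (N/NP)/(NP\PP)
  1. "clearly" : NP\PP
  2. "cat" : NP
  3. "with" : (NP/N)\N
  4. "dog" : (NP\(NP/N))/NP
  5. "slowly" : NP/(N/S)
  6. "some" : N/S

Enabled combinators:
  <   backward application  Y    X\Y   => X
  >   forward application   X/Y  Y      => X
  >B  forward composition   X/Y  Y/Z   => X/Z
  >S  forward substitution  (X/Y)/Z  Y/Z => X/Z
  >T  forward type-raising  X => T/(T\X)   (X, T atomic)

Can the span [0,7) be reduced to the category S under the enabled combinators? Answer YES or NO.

(N/NP)/(NP\PP) NP\PP NP (NP/N)\N (NP\(NP/N))/NP NP/(N/S) N/S
CKY chart[0,7] = {N/(N\NP), NP, NP/(NP\NP), PP/(PP\NP), S/(S\NP)}; S ∉ chart

NO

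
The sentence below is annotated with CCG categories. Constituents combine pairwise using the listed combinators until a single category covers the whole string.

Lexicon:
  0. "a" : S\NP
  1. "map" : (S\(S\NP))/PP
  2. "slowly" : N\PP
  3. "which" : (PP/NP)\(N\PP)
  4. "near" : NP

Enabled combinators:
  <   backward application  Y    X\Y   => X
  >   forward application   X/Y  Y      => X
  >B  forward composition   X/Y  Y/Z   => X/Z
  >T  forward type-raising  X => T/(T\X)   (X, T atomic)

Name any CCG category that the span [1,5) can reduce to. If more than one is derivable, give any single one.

[0,5] S   <
  [0,1] "a" : S\NP
  [1,5] S\(S\NP)   >
    [1,2] "map" : (S\(S\NP))/PP
    [2,5] PP   >
      [2,4] PP/NP   <
        [2,3] "slowly" : N\PP
        [3,4] "which" : (PP/NP)\(N\PP)
      [4,5] "near" : NP

S\(S\NP)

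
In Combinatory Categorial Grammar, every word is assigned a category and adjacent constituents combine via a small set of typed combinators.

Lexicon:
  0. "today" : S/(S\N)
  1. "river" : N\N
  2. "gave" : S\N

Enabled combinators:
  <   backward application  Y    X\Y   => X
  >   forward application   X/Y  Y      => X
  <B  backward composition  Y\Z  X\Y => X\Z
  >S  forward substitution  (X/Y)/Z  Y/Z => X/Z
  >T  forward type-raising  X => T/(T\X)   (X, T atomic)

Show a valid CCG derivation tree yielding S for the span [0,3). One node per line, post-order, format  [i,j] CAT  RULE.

[0,1] S/(S\N)  lex  "today"
[1,2] N\N  lex  "river"
[2,3] S\N  lex  "gave"
[1,3] S\N  <B  k=2
[0,3] S  >  k=1

[0,3] S   >
  [0,1] "today" : S/(S\N)
  [1,3] S\N   <B
    [1,2] "river" : N\N
    [2,3] "gave" : S\N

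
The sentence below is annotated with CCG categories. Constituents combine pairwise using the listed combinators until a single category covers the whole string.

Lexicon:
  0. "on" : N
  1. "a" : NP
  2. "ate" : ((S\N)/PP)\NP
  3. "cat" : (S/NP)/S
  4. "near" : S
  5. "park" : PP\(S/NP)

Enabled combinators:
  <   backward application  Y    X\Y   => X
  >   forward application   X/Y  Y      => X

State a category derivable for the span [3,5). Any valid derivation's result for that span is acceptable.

[0,6] S   <
  [0,1] "on" : N
  [1,6] S\N   >
    [1,3] (S\N)/PP   <
      [1,2] "a" : NP
      [2,3] "ate" : ((S\N)/PP)\NP
    [3,6] PP   <
      [3,5] S/NP   >
        [3,4] "cat" : (S/NP)/S
        [4,5] "near" : S
      [5,6] "park" : PP\(S/NP)

S/NP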